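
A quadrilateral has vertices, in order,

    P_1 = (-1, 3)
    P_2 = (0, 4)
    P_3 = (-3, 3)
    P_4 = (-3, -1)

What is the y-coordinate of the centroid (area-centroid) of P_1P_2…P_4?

2

Apply the surveyor's formula. First the cross-terms c_i = x_i·y_{i+1} − x_{i+1}·y_i:
  -4, 12, 12, -10  ⇒  2A = 10, A = 5.
Then Σ (y_i + y_{i+1})·c_i = 60, so ȳ = 60 / (6·5) = 2.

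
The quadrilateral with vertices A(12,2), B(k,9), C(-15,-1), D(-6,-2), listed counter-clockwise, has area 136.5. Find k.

2

The doubled signed area Σ (x_i y_{i+1} − x_{i+1} y_i) is linear in k.
With k=0 it equals 279; the coefficient of k is -3 (from the two edges through B).
So -3·k + 279 = 2·136.5 = 273 ⇒ k = 2.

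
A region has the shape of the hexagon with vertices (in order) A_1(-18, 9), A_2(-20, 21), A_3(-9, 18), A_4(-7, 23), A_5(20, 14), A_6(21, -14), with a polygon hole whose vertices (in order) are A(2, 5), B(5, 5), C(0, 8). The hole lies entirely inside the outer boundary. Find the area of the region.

Outer boundary:
Apply Gauss's area formula: 2A = Σ (x_i·y_{i+1} − x_{i+1}·y_i), indices taken mod 6.
A_1→A_2: (-18)(21) − (-20)(9) = -198
A_2→A_3: (-20)(18) − (-9)(21) = -171
A_3→A_4: (-9)(23) − (-7)(18) = -81
A_4→A_5: (-7)(14) − (20)(23) = -558
A_5→A_6: (20)(-14) − (21)(14) = -574
A_6→A_1: (21)(9) − (-18)(-14) = -63
Σ = -1645
Area = |Σ|/2 = 822.5.
Hole:
Σ = (-15) + (40) + (-16) = 9
Area = |Σ|/2 = 4.5.
Net area = 822.5 − 4.5 = 818.

818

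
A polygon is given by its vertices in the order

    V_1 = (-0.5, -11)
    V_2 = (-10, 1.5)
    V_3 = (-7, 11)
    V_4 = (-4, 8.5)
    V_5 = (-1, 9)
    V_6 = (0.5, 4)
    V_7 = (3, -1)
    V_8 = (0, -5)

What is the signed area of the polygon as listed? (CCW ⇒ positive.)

-145.875

Σ = (-110.75) + (-99.5) + (-15.5) + (-27.5) + (-8.5) + (-12.5) + (-15) + (-2.5) = -291.75
Signed area = Σ/2 = -145.875 (negative ⇒ clockwise traversal).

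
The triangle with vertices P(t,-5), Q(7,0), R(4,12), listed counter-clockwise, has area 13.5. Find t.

6

The doubled signed area Σ (x_i y_{i+1} − x_{i+1} y_i) is linear in t.
With t=0 it equals 99; the coefficient of t is -12 (from the two edges through P).
So -12·t + 99 = 2·13.5 = 27 ⇒ t = 6.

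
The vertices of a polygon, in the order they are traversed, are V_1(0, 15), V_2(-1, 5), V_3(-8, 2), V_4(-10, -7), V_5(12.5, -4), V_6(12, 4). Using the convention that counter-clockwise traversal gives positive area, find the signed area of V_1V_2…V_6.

Apply the surveyor's formula: 2A = Σ (x_i·y_{i+1} − x_{i+1}·y_i), indices taken mod 6.
V_1→V_2: (0)(5) − (-1)(15) = 15
V_2→V_3: (-1)(2) − (-8)(5) = 38
V_3→V_4: (-8)(-7) − (-10)(2) = 76
V_4→V_5: (-10)(-4) − (12.5)(-7) = 127.5
V_5→V_6: (12.5)(4) − (12)(-4) = 98
V_6→V_1: (12)(15) − (0)(4) = 180
Σ = 534.5
Signed area = Σ/2 = 267.25 (positive ⇒ counter-clockwise traversal).

267.25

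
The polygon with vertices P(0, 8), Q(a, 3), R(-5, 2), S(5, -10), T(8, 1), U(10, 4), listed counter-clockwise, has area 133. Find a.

The doubled signed area Σ (x_i y_{i+1} − x_{i+1} y_i) is linear in a.
With a=0 it equals 242; the coefficient of a is -6 (from the two edges through Q).
So -6·a + 242 = 2·133 = 266 ⇒ a = -4.

-4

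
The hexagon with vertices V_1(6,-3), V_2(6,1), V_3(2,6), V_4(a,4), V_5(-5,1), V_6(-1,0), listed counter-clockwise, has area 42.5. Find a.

1

The doubled signed area Σ (x_i y_{i+1} − x_{i+1} y_i) is linear in a.
With a=0 it equals 90; the coefficient of a is -5 (from the two edges through V_4).
So -5·a + 90 = 2·42.5 = 85 ⇒ a = 1.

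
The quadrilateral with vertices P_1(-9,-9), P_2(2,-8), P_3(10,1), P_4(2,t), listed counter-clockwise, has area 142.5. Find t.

The doubled signed area Σ (x_i y_{i+1} − x_{i+1} y_i) is linear in t.
With t=0 it equals 152; the coefficient of t is 19 (from the two edges through P_4).
So 19·t + 152 = 2·142.5 = 285 ⇒ t = 7.

7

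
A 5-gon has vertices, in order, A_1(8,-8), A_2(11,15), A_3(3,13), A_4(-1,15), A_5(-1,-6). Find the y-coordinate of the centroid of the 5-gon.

83/21

Apply the shoelace formula. First the cross-terms c_i = x_i·y_{i+1} − x_{i+1}·y_i:
  208, 98, 58, 21, 56  ⇒  2A = 441, A = 220.5.
Then Σ (y_i + y_{i+1})·c_i = 5229, so ȳ = 5229 / (6·220.5) = 83/21.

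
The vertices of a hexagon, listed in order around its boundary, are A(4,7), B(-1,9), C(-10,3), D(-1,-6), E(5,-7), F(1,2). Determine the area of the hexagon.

123

Apply Gauss's area formula: 2A = Σ (x_i·y_{i+1} − x_{i+1}·y_i), indices taken mod 6.
Σ = (43) + (87) + (63) + (37) + (17) + (-1) = 246
Area = |Σ|/2 = 123.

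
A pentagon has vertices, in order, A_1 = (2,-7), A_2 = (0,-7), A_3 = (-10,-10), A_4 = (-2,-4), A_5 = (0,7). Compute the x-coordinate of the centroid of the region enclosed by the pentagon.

-36/23

Apply the surveyor's formula. First the cross-terms c_i = x_i·y_{i+1} − x_{i+1}·y_i:
  -14, -70, 20, -14, -14  ⇒  2A = -92, A = -46.
Then Σ (x_i + x_{i+1})·c_i = 432, so x̄ = 432 / (6·(-46)) = -36/23.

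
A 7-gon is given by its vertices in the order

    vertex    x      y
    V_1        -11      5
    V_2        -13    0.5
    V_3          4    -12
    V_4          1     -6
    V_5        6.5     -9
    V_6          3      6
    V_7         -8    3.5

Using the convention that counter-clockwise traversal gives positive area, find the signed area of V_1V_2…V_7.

177.25

Σ = (59.5) + (154) + (-12) + (30) + (66) + (58.5) + (-1.5) = 354.5
Signed area = Σ/2 = 177.25 (positive ⇒ counter-clockwise traversal).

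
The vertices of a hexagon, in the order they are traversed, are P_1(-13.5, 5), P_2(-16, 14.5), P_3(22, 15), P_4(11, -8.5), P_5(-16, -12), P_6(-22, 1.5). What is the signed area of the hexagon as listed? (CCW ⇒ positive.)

-836.25

Apply the shoelace (surveyor's) formula: 2A = Σ (x_i·y_{i+1} − x_{i+1}·y_i), indices taken mod 6.
P_1→P_2: (-13.5)(14.5) − (-16)(5) = -115.75
P_2→P_3: (-16)(15) − (22)(14.5) = -559
P_3→P_4: (22)(-8.5) − (11)(15) = -352
P_4→P_5: (11)(-12) − (-16)(-8.5) = -268
P_5→P_6: (-16)(1.5) − (-22)(-12) = -288
P_6→P_1: (-22)(5) − (-13.5)(1.5) = -89.75
Σ = -1672.5
Signed area = Σ/2 = -836.25 (negative ⇒ clockwise traversal).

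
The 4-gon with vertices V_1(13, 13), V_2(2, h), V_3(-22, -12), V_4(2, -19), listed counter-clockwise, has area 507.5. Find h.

Write out the shoelace sum; only the two edges meeting at V_2 involve h:
2·Area = [(13·h − 2·13) + (2·(-12) − (-22)·h)] + 715
       = 35·h + 665 = 1015
⇒ h = 10.

10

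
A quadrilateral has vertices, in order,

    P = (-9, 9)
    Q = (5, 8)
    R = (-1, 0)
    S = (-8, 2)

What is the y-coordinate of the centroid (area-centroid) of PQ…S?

841/165

Apply the shoelace (surveyor's) formula. First the cross-terms c_i = x_i·y_{i+1} − x_{i+1}·y_i:
  -117, 8, -2, -54  ⇒  2A = -165, A = -82.5.
Then Σ (y_i + y_{i+1})·c_i = -2523, so ȳ = -2523 / (6·(-82.5)) = 841/165.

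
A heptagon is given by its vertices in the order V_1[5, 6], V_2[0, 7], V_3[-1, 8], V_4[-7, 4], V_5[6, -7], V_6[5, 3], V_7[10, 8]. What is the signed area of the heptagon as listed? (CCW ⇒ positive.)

Apply the surveyor's formula: 2A = Σ (x_i·y_{i+1} − x_{i+1}·y_i), indices taken mod 7.
Σ = (35) + (7) + (52) + (25) + (53) + (10) + (20) = 202
Signed area = Σ/2 = 101 (positive ⇒ counter-clockwise traversal).

101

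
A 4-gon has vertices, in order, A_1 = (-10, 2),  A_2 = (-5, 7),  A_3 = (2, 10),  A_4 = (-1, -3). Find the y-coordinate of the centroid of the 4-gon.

196/57

Apply Gauss's area formula. First the cross-terms c_i = x_i·y_{i+1} − x_{i+1}·y_i:
  -60, -64, 4, -32  ⇒  2A = -152, A = -76.
Then Σ (y_i + y_{i+1})·c_i = -1568, so ȳ = -1568 / (6·(-76)) = 196/57.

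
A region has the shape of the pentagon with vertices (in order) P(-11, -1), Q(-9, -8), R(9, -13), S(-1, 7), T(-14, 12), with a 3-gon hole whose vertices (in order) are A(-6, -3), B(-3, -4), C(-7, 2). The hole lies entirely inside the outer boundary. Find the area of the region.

268

Outer boundary:
Apply the surveyor's formula: 2A = Σ (x_i·y_{i+1} − x_{i+1}·y_i), indices taken mod 5.
Cross-terms: 79, 189, 50, 86, 146  ⇒  Σ = 550
Area = |Σ|/2 = 275.
Hole:
Apply the shoelace (surveyor's) formula: 2A = Σ (x_i·y_{i+1} − x_{i+1}·y_i), indices taken mod 3.
Cross-terms: 15, -34, 33  ⇒  Σ = 14
Area = |Σ|/2 = 7.
Net area = 275 − 7 = 268.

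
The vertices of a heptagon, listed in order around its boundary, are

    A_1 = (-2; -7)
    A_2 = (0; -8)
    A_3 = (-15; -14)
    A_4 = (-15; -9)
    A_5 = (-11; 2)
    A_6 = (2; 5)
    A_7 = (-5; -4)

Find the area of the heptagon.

A_1→A_2: (-2)(-8) − (0)(-7) = 16
A_2→A_3: (0)(-14) − (-15)(-8) = -120
A_3→A_4: (-15)(-9) − (-15)(-14) = -75
A_4→A_5: (-15)(2) − (-11)(-9) = -129
A_5→A_6: (-11)(5) − (2)(2) = -59
A_6→A_7: (2)(-4) − (-5)(5) = 17
A_7→A_1: (-5)(-7) − (-2)(-4) = 27
Σ = -323
Area = |Σ|/2 = 161.5.

161.5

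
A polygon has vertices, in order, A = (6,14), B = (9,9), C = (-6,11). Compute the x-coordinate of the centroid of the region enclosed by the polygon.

3

Apply the surveyor's formula. First the cross-terms c_i = x_i·y_{i+1} − x_{i+1}·y_i:
  -72, 153, -150  ⇒  2A = -69, A = -34.5.
Then Σ (x_i + x_{i+1})·c_i = -621, so x̄ = -621 / (6·(-34.5)) = 3.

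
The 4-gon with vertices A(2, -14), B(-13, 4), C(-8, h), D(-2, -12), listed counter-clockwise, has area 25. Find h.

-4

Write out the shoelace sum; only the two edges meeting at C involve h:
2·Area = [((-13)·h − (-8)·4) + ((-8)·(-12) − (-2)·h)] + -122
       = -11·h + 6 = 50
⇒ h = -4.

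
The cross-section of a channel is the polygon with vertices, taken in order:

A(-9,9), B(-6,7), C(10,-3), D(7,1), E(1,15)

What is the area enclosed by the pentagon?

Apply Gauss's area formula: 2A = Σ (x_i·y_{i+1} − x_{i+1}·y_i), indices taken mod 5.
A→B: (-9)(7) − (-6)(9) = -9
B→C: (-6)(-3) − (10)(7) = -52
C→D: (10)(1) − (7)(-3) = 31
D→E: (7)(15) − (1)(1) = 104
E→A: (1)(9) − (-9)(15) = 144
Σ = 218
Area = |Σ|/2 = 109.

109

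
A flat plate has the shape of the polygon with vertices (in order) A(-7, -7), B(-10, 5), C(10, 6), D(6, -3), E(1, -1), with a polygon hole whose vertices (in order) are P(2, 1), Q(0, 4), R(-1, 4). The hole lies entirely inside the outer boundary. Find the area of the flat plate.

Outer boundary:
Apply the shoelace formula: 2A = Σ (x_i·y_{i+1} − x_{i+1}·y_i), indices taken mod 5.
Σ = (-105) + (-110) + (-66) + (-3) + (-14) = -298
Area = |Σ|/2 = 149.
Hole:
Σ = (8) + (4) + (-9) = 3
Area = |Σ|/2 = 1.5.
Net area = 149 − 1.5 = 147.5.

147.5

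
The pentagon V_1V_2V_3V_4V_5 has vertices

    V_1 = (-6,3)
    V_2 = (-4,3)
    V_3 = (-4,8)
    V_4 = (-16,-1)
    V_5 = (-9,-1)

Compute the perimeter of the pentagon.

34

|V_1V_2| = √((2)² + (0)²) = √4 = 2
|V_2V_3| = √((0)² + (5)²) = √25 = 5
|V_3V_4| = √((-12)² + (-9)²) = √225 = 15
|V_4V_5| = √((7)² + (0)²) = √49 = 7
|V_5V_1| = √((3)² + (4)²) = √25 = 5
Perimeter = 2 + 5 + 15 + 7 + 5 = 34.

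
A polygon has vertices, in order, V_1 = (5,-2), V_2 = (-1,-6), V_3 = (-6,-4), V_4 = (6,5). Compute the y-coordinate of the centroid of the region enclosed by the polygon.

Apply the shoelace (surveyor's) formula. First the cross-terms c_i = x_i·y_{i+1} − x_{i+1}·y_i:
  -32, -32, -6, -37  ⇒  2A = -107, A = -53.5.
Then Σ (y_i + y_{i+1})·c_i = 459, so ȳ = 459 / (6·(-53.5)) = -153/107.

-153/107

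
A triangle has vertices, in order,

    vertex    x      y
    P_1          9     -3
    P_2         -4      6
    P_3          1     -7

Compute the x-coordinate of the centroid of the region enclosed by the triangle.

Apply Gauss's area formula. First the cross-terms c_i = x_i·y_{i+1} − x_{i+1}·y_i:
  42, 22, 60  ⇒  2A = 124, A = 62.
Then Σ (x_i + x_{i+1})·c_i = 744, so x̄ = 744 / (6·62) = 2.

2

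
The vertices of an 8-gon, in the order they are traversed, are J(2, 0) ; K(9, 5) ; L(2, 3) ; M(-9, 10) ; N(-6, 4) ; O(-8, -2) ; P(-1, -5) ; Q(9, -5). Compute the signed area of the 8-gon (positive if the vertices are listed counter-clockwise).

120

Apply Gauss's area formula: 2A = Σ (x_i·y_{i+1} − x_{i+1}·y_i), indices taken mod 8.
Σ = (10) + (17) + (47) + (24) + (44) + (38) + (50) + (10) = 240
Signed area = Σ/2 = 120 (positive ⇒ counter-clockwise traversal).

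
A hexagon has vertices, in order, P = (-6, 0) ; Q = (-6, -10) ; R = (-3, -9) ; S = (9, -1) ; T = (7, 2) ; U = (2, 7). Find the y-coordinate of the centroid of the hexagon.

Apply Gauss's area formula. First the cross-terms c_i = x_i·y_{i+1} − x_{i+1}·y_i:
  60, 24, 84, 25, 45, 42  ⇒  2A = 280, A = 140.
Then Σ (y_i + y_{i+1})·c_i = -1172, so ȳ = -1172 / (6·140) = -293/210.

-293/210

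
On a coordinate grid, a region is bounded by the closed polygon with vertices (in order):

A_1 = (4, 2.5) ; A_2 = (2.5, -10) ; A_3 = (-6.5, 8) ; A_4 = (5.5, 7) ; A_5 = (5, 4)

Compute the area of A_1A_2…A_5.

98.625

Σ = (-46.25) + (-45) + (-89.5) + (-13) + (-3.5) = -197.25
Area = |Σ|/2 = 98.625.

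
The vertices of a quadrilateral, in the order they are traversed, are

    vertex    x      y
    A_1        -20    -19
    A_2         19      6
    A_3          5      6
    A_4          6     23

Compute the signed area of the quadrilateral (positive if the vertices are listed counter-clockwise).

375

Apply the surveyor's formula: 2A = Σ (x_i·y_{i+1} − x_{i+1}·y_i), indices taken mod 4.
Σ = (241) + (84) + (79) + (346) = 750
Signed area = Σ/2 = 375 (positive ⇒ counter-clockwise traversal).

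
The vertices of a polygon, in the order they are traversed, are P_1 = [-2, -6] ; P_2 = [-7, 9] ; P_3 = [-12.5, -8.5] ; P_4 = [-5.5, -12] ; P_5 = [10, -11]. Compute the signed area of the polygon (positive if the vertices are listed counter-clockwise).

156.875

Apply the shoelace formula: 2A = Σ (x_i·y_{i+1} − x_{i+1}·y_i), indices taken mod 5.
P_1→P_2: (-2)(9) − (-7)(-6) = -60
P_2→P_3: (-7)(-8.5) − (-12.5)(9) = 172
P_3→P_4: (-12.5)(-12) − (-5.5)(-8.5) = 103.25
P_4→P_5: (-5.5)(-11) − (10)(-12) = 180.5
P_5→P_1: (10)(-6) − (-2)(-11) = -82
Σ = 313.75
Signed area = Σ/2 = 156.875 (positive ⇒ counter-clockwise traversal).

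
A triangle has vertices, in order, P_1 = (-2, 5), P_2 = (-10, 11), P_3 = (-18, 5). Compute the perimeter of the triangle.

36

|P_1P_2| = √((-8)² + (6)²) = √100 = 10
|P_2P_3| = √((-8)² + (-6)²) = √100 = 10
|P_3P_1| = √((16)² + (0)²) = √256 = 16
Perimeter = 10 + 10 + 16 = 36.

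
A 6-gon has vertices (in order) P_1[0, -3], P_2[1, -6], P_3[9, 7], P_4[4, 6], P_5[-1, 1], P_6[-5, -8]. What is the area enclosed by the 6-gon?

64

Apply the shoelace formula: 2A = Σ (x_i·y_{i+1} − x_{i+1}·y_i), indices taken mod 6.
P_1→P_2: (0)(-6) − (1)(-3) = 3
P_2→P_3: (1)(7) − (9)(-6) = 61
P_3→P_4: (9)(6) − (4)(7) = 26
P_4→P_5: (4)(1) − (-1)(6) = 10
P_5→P_6: (-1)(-8) − (-5)(1) = 13
P_6→P_1: (-5)(-3) − (0)(-8) = 15
Σ = 128
Area = |Σ|/2 = 64.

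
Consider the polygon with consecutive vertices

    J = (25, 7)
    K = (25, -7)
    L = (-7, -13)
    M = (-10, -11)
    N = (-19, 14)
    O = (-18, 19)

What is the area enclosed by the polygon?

918

Σ = (-350) + (-374) + (-53) + (-349) + (-109) + (-601) = -1836
Area = |Σ|/2 = 918.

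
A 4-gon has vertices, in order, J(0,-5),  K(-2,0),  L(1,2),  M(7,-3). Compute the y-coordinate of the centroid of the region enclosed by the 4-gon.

Apply the surveyor's formula. First the cross-terms c_i = x_i·y_{i+1} − x_{i+1}·y_i:
  -10, -4, -17, -35  ⇒  2A = -66, A = -33.
Then Σ (y_i + y_{i+1})·c_i = 339, so ȳ = 339 / (6·(-33)) = -113/66.

-113/66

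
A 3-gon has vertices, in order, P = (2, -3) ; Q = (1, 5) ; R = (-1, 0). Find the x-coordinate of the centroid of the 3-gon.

Apply the surveyor's formula. First the cross-terms c_i = x_i·y_{i+1} − x_{i+1}·y_i:
  13, 5, 3  ⇒  2A = 21, A = 10.5.
Then Σ (x_i + x_{i+1})·c_i = 42, so x̄ = 42 / (6·10.5) = 2/3.

2/3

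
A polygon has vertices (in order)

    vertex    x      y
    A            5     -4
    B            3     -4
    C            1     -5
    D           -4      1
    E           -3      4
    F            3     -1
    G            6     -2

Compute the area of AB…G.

37

A→B: (5)(-4) − (3)(-4) = -8
B→C: (3)(-5) − (1)(-4) = -11
C→D: (1)(1) − (-4)(-5) = -19
D→E: (-4)(4) − (-3)(1) = -13
E→F: (-3)(-1) − (3)(4) = -9
F→G: (3)(-2) − (6)(-1) = 0
G→A: (6)(-4) − (5)(-2) = -14
Σ = -74
Area = |Σ|/2 = 37.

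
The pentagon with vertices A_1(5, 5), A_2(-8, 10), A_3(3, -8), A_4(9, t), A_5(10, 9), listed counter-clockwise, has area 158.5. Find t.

Write out the shoelace sum; only the two edges meeting at A_4 involve t:
2·Area = [(3·t − 9·(-8)) + (9·9 − 10·t)] + 129
       = -7·t + 282 = 317
⇒ t = -5.

-5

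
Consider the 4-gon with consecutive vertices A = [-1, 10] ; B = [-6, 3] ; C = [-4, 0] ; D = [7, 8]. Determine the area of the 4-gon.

57.5

A→B: (-1)(3) − (-6)(10) = 57
B→C: (-6)(0) − (-4)(3) = 12
C→D: (-4)(8) − (7)(0) = -32
D→A: (7)(10) − (-1)(8) = 78
Σ = 115
Area = |Σ|/2 = 57.5.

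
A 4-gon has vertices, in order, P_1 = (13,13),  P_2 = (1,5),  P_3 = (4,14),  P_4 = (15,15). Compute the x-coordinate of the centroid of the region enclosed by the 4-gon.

Apply the shoelace (surveyor's) formula. First the cross-terms c_i = x_i·y_{i+1} − x_{i+1}·y_i:
  52, -6, -150, 0  ⇒  2A = -104, A = -52.
Then Σ (x_i + x_{i+1})·c_i = -2152, so x̄ = -2152 / (6·(-52)) = 269/39.

269/39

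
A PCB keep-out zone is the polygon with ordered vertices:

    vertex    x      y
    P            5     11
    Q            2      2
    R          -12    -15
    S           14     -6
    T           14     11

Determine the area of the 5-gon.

Cross-terms: -12, -6, 282, 238, 99  ⇒  Σ = 601
Area = |Σ|/2 = 300.5.

300.5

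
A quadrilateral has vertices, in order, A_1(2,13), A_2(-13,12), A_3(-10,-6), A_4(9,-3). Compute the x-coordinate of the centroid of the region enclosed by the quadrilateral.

-208/69

Apply the shoelace formula. First the cross-terms c_i = x_i·y_{i+1} − x_{i+1}·y_i:
  193, 198, 84, 123  ⇒  2A = 598, A = 299.
Then Σ (x_i + x_{i+1})·c_i = -5408, so x̄ = -5408 / (6·299) = -208/69.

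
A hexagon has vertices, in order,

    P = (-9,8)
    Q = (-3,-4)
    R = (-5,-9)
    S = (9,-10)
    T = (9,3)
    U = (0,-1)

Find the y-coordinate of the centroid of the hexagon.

-40/11

Apply the shoelace formula. First the cross-terms c_i = x_i·y_{i+1} − x_{i+1}·y_i:
  60, 7, 131, 117, -9, -9  ⇒  2A = 297, A = 148.5.
Then Σ (y_i + y_{i+1})·c_i = -3240, so ȳ = -3240 / (6·148.5) = -40/11.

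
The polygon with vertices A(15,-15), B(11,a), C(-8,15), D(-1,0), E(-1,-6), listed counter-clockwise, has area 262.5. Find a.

Write out the shoelace sum; only the two edges meeting at B involve a:
2·Area = [(15·a − 11·(-15)) + (11·15 − (-8)·a)] + 126
       = 23·a + 456 = 525
⇒ a = 3.

3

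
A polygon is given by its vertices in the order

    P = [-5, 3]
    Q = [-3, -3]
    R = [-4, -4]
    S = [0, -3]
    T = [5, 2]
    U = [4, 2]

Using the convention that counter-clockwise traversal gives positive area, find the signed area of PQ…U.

37.5

Σ = (24) + (0) + (12) + (15) + (2) + (22) = 75
Signed area = Σ/2 = 37.5 (positive ⇒ counter-clockwise traversal).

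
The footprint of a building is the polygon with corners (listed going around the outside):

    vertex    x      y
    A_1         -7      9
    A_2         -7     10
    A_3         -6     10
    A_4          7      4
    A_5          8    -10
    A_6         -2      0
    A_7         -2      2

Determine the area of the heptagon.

120.5

Apply the surveyor's formula: 2A = Σ (x_i·y_{i+1} − x_{i+1}·y_i), indices taken mod 7.
A_1→A_2: (-7)(10) − (-7)(9) = -7
A_2→A_3: (-7)(10) − (-6)(10) = -10
A_3→A_4: (-6)(4) − (7)(10) = -94
A_4→A_5: (7)(-10) − (8)(4) = -102
A_5→A_6: (8)(0) − (-2)(-10) = -20
A_6→A_7: (-2)(2) − (-2)(0) = -4
A_7→A_1: (-2)(9) − (-7)(2) = -4
Σ = -241
Area = |Σ|/2 = 120.5.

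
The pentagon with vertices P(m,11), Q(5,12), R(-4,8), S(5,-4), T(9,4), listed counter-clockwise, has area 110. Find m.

The doubled signed area Σ (x_i y_{i+1} − x_{i+1} y_i) is linear in m.
With m=0 it equals 164; the coefficient of m is 8 (from the two edges through P).
So 8·m + 164 = 2·110 = 220 ⇒ m = 7.

7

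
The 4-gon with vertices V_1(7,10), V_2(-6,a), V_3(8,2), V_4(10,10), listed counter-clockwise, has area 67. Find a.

4

Write out the shoelace sum; only the two edges meeting at V_2 involve a:
2·Area = [(7·a − (-6)·10) + ((-6)·2 − 8·a)] + 90
       = -1·a + 138 = 134
⇒ a = 4.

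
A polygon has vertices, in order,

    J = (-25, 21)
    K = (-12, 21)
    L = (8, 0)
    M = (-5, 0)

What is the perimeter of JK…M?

|JK| = √((13)² + (0)²) = √169 = 13
|KL| = √((20)² + (-21)²) = √841 = 29
|LM| = √((-13)² + (0)²) = √169 = 13
|MJ| = √((-20)² + (21)²) = √841 = 29
Perimeter = 13 + 29 + 13 + 29 = 84.

84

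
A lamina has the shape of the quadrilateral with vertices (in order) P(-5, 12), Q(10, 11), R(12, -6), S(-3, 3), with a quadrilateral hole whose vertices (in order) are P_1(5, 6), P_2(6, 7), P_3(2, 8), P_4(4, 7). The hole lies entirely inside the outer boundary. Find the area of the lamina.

183

Outer boundary:
Σ = (-175) + (-192) + (18) + (-21) = -370
Area = |Σ|/2 = 185.
Hole:
Apply the surveyor's formula: 2A = Σ (x_i·y_{i+1} − x_{i+1}·y_i), indices taken mod 4.
Cross-terms: -1, 34, -18, -11  ⇒  Σ = 4
Area = |Σ|/2 = 2.
Net area = 185 − 2 = 183.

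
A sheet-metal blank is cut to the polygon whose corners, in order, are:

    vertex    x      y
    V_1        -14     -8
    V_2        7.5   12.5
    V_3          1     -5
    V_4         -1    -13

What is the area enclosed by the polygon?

Apply the surveyor's formula: 2A = Σ (x_i·y_{i+1} − x_{i+1}·y_i), indices taken mod 4.
V_1→V_2: (-14)(12.5) − (7.5)(-8) = -115
V_2→V_3: (7.5)(-5) − (1)(12.5) = -50
V_3→V_4: (1)(-13) − (-1)(-5) = -18
V_4→V_1: (-1)(-8) − (-14)(-13) = -174
Σ = -357
Area = |Σ|/2 = 178.5.

178.5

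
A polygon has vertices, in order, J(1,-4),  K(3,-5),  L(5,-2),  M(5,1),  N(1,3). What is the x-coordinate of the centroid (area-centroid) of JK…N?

Apply Gauss's area formula. First the cross-terms c_i = x_i·y_{i+1} − x_{i+1}·y_i:
  7, 19, 15, 14, -7  ⇒  2A = 48, A = 24.
Then Σ (x_i + x_{i+1})·c_i = 400, so x̄ = 400 / (6·24) = 25/9.

25/9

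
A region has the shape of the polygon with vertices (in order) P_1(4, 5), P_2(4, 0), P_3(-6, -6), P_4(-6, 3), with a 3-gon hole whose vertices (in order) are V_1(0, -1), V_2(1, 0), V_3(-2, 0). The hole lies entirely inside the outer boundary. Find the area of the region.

Outer boundary:
Cross-terms: -20, -24, -54, -42  ⇒  Σ = -140
Area = |Σ|/2 = 70.
Hole:
Apply Gauss's area formula: 2A = Σ (x_i·y_{i+1} − x_{i+1}·y_i), indices taken mod 3.
Σ = (1) + (0) + (2) = 3
Area = |Σ|/2 = 1.5.
Net area = 70 − 1.5 = 68.5.

68.5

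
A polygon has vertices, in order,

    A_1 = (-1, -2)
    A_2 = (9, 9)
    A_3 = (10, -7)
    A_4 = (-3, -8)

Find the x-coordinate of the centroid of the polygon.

62/13

Apply the surveyor's formula. First the cross-terms c_i = x_i·y_{i+1} − x_{i+1}·y_i:
  9, -153, -101, -2  ⇒  2A = -247, A = -123.5.
Then Σ (x_i + x_{i+1})·c_i = -3534, so x̄ = -3534 / (6·(-123.5)) = 62/13.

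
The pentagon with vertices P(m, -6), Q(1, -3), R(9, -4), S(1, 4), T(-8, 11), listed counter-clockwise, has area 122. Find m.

-6

Write out the shoelace sum; only the two edges meeting at P involve m:
2·Area = [((-8)·(-6) − m·11) + (m·(-3) − 1·(-6))] + 106
       = -14·m + 160 = 244
⇒ m = -6.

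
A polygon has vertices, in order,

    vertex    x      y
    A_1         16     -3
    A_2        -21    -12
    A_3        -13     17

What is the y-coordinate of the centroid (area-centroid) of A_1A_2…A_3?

Apply Gauss's area formula. First the cross-terms c_i = x_i·y_{i+1} − x_{i+1}·y_i:
  -255, -513, -233  ⇒  2A = -1001, A = -500.5.
Then Σ (y_i + y_{i+1})·c_i = -2002, so ȳ = -2002 / (6·(-500.5)) = 2/3.

2/3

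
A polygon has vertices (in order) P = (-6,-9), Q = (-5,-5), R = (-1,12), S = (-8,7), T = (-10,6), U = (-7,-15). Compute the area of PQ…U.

98

Σ = (-15) + (-65) + (89) + (22) + (192) + (-27) = 196
Area = |Σ|/2 = 98.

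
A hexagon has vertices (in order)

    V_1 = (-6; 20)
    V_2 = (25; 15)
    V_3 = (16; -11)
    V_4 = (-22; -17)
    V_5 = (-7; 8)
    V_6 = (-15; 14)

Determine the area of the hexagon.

V_1→V_2: (-6)(15) − (25)(20) = -590
V_2→V_3: (25)(-11) − (16)(15) = -515
V_3→V_4: (16)(-17) − (-22)(-11) = -514
V_4→V_5: (-22)(8) − (-7)(-17) = -295
V_5→V_6: (-7)(14) − (-15)(8) = 22
V_6→V_1: (-15)(20) − (-6)(14) = -216
Σ = -2108
Area = |Σ|/2 = 1054.

1054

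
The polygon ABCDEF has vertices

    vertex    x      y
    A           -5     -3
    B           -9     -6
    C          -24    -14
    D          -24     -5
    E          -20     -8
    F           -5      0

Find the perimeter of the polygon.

|AB| = √((-4)² + (-3)²) = √25 = 5
|BC| = √((-15)² + (-8)²) = √289 = 17
|CD| = √((0)² + (9)²) = √81 = 9
|DE| = √((4)² + (-3)²) = √25 = 5
|EF| = √((15)² + (8)²) = √289 = 17
|FA| = √((0)² + (-3)²) = √9 = 3
Perimeter = 5 + 17 + 9 + 5 + 17 + 3 = 56.

56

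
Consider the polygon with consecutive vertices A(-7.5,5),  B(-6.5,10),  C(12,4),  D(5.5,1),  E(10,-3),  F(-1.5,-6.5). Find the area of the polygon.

Apply the shoelace (surveyor's) formula: 2A = Σ (x_i·y_{i+1} − x_{i+1}·y_i), indices taken mod 6.
Σ = (-42.5) + (-146) + (-10) + (-26.5) + (-69.5) + (-56.25) = -350.75
Area = |Σ|/2 = 175.375.

175.375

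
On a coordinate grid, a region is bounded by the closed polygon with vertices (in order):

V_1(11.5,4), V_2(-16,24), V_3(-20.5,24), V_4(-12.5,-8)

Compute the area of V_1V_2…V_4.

Apply the shoelace (surveyor's) formula: 2A = Σ (x_i·y_{i+1} − x_{i+1}·y_i), indices taken mod 4.
Σ = (340) + (108) + (464) + (42) = 954
Area = |Σ|/2 = 477.

477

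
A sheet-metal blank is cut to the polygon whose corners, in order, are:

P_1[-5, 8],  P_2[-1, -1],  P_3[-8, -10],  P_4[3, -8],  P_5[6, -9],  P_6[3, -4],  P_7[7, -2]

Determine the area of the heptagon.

100.5

Apply Gauss's area formula: 2A = Σ (x_i·y_{i+1} − x_{i+1}·y_i), indices taken mod 7.
Cross-terms: 13, 2, 94, 21, 3, 22, 46  ⇒  Σ = 201
Area = |Σ|/2 = 100.5.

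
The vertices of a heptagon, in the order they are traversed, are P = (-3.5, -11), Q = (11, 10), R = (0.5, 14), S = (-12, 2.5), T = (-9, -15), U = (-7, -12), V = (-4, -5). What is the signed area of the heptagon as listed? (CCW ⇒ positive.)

311.625

Apply the surveyor's formula: 2A = Σ (x_i·y_{i+1} − x_{i+1}·y_i), indices taken mod 7.
P→Q: (-3.5)(10) − (11)(-11) = 86
Q→R: (11)(14) − (0.5)(10) = 149
R→S: (0.5)(2.5) − (-12)(14) = 169.25
S→T: (-12)(-15) − (-9)(2.5) = 202.5
T→U: (-9)(-12) − (-7)(-15) = 3
U→V: (-7)(-5) − (-4)(-12) = -13
V→P: (-4)(-11) − (-3.5)(-5) = 26.5
Σ = 623.25
Signed area = Σ/2 = 311.625 (positive ⇒ counter-clockwise traversal).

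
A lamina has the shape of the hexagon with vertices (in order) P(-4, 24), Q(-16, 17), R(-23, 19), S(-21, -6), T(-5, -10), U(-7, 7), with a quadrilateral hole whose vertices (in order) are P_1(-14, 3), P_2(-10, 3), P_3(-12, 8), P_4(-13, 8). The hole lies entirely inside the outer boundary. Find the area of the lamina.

425

Outer boundary:
Apply the shoelace (surveyor's) formula: 2A = Σ (x_i·y_{i+1} − x_{i+1}·y_i), indices taken mod 6.
P→Q: (-4)(17) − (-16)(24) = 316
Q→R: (-16)(19) − (-23)(17) = 87
R→S: (-23)(-6) − (-21)(19) = 537
S→T: (-21)(-10) − (-5)(-6) = 180
T→U: (-5)(7) − (-7)(-10) = -105
U→P: (-7)(24) − (-4)(7) = -140
Σ = 875
Area = |Σ|/2 = 437.5.
Hole:
Apply the surveyor's formula: 2A = Σ (x_i·y_{i+1} − x_{i+1}·y_i), indices taken mod 4.
Σ = (-12) + (-44) + (8) + (73) = 25
Area = |Σ|/2 = 12.5.
Net area = 437.5 − 12.5 = 425.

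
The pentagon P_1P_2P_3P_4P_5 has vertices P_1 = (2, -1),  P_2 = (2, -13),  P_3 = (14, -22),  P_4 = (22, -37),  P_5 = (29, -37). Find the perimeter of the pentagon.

|P_1P_2| = √((0)² + (-12)²) = √144 = 12
|P_2P_3| = √((12)² + (-9)²) = √225 = 15
|P_3P_4| = √((8)² + (-15)²) = √289 = 17
|P_4P_5| = √((7)² + (0)²) = √49 = 7
|P_5P_1| = √((-27)² + (36)²) = √2025 = 45
Perimeter = 12 + 15 + 17 + 7 + 45 = 96.

96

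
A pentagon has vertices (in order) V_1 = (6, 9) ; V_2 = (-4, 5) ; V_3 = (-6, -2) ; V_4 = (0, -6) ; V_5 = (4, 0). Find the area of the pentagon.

Σ = (66) + (38) + (36) + (24) + (36) = 200
Area = |Σ|/2 = 100.

100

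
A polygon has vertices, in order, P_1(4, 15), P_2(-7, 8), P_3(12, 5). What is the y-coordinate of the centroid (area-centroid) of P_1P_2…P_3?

Apply the shoelace (surveyor's) formula. First the cross-terms c_i = x_i·y_{i+1} − x_{i+1}·y_i:
  137, -131, 160  ⇒  2A = 166, A = 83.
Then Σ (y_i + y_{i+1})·c_i = 4648, so ȳ = 4648 / (6·83) = 28/3.

28/3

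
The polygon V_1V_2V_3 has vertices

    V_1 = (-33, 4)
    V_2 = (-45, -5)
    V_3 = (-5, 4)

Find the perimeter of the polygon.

84

|V_1V_2| = √((-12)² + (-9)²) = √225 = 15
|V_2V_3| = √((40)² + (9)²) = √1681 = 41
|V_3V_1| = √((-28)² + (0)²) = √784 = 28
Perimeter = 15 + 41 + 28 = 84.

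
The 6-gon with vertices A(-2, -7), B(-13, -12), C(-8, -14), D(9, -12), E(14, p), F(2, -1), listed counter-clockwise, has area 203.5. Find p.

4

Write out the shoelace sum; only the two edges meeting at E involve p:
2·Area = [(9·p − 14·(-12)) + (14·(-1) − 2·p)] + 225
       = 7·p + 379 = 407
⇒ p = 4.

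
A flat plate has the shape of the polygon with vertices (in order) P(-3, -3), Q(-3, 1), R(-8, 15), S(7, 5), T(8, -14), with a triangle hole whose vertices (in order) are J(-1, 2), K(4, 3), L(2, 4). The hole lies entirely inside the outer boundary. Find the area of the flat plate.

Outer boundary:
Apply Gauss's area formula: 2A = Σ (x_i·y_{i+1} − x_{i+1}·y_i), indices taken mod 5.
P→Q: (-3)(1) − (-3)(-3) = -12
Q→R: (-3)(15) − (-8)(1) = -37
R→S: (-8)(5) − (7)(15) = -145
S→T: (7)(-14) − (8)(5) = -138
T→P: (8)(-3) − (-3)(-14) = -66
Σ = -398
Area = |Σ|/2 = 199.
Hole:
Apply the shoelace (surveyor's) formula: 2A = Σ (x_i·y_{i+1} − x_{i+1}·y_i), indices taken mod 3.
Σ = (-11) + (10) + (8) = 7
Area = |Σ|/2 = 3.5.
Net area = 199 − 3.5 = 195.5.

195.5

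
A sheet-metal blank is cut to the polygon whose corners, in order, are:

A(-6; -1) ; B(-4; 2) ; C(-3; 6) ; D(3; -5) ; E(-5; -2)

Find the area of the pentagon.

37.5

A→B: (-6)(2) − (-4)(-1) = -16
B→C: (-4)(6) − (-3)(2) = -18
C→D: (-3)(-5) − (3)(6) = -3
D→E: (3)(-2) − (-5)(-5) = -31
E→A: (-5)(-1) − (-6)(-2) = -7
Σ = -75
Area = |Σ|/2 = 37.5.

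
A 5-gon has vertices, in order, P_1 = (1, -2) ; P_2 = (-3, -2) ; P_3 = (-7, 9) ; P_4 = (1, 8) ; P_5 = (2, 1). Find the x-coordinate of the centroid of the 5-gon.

-126/67

Apply the surveyor's formula. First the cross-terms c_i = x_i·y_{i+1} − x_{i+1}·y_i:
  -8, -41, -65, -15, -5  ⇒  2A = -134, A = -67.
Then Σ (x_i + x_{i+1})·c_i = 756, so x̄ = 756 / (6·(-67)) = -126/67.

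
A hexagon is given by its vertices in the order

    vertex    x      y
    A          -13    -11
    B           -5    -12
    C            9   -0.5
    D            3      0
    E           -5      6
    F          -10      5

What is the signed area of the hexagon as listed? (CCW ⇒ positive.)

220.5

Apply the shoelace (surveyor's) formula: 2A = Σ (x_i·y_{i+1} − x_{i+1}·y_i), indices taken mod 6.
Σ = (101) + (110.5) + (1.5) + (18) + (35) + (175) = 441
Signed area = Σ/2 = 220.5 (positive ⇒ counter-clockwise traversal).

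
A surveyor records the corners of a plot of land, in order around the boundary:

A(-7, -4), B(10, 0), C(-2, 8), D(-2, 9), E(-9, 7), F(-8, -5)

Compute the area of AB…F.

141.5

Σ = (40) + (80) + (-2) + (67) + (101) + (-3) = 283
Area = |Σ|/2 = 141.5.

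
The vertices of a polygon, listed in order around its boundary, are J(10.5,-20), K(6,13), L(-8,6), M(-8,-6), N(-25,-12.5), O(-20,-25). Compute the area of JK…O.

740

Cross-terms: 256.5, 140, 96, -50, 375, 662.5  ⇒  Σ = 1480
Area = |Σ|/2 = 740.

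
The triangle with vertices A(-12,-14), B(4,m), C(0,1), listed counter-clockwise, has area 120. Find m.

Write out the shoelace sum; only the two edges meeting at B involve m:
2·Area = [((-12)·m − 4·(-14)) + (4·1 − 0·m)] + 12
       = -12·m + 72 = 240
⇒ m = -14.

-14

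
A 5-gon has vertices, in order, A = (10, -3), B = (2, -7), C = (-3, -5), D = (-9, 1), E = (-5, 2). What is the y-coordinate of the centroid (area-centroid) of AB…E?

Apply the shoelace formula. First the cross-terms c_i = x_i·y_{i+1} − x_{i+1}·y_i:
  -64, -31, -48, -13, -5  ⇒  2A = -161, A = -80.5.
Then Σ (y_i + y_{i+1})·c_i = 1170, so ȳ = 1170 / (6·(-80.5)) = -390/161.

-390/161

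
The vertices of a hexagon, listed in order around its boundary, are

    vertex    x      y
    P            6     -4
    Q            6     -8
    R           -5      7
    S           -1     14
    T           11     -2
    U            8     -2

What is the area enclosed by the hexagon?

131.5

P→Q: (6)(-8) − (6)(-4) = -24
Q→R: (6)(7) − (-5)(-8) = 2
R→S: (-5)(14) − (-1)(7) = -63
S→T: (-1)(-2) − (11)(14) = -152
T→U: (11)(-2) − (8)(-2) = -6
U→P: (8)(-4) − (6)(-2) = -20
Σ = -263
Area = |Σ|/2 = 131.5.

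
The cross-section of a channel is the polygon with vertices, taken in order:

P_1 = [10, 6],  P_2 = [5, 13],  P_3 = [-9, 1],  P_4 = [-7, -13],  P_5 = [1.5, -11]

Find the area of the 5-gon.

Apply Gauss's area formula: 2A = Σ (x_i·y_{i+1} − x_{i+1}·y_i), indices taken mod 5.
Σ = (100) + (122) + (124) + (96.5) + (119) = 561.5
Area = |Σ|/2 = 280.75.

280.75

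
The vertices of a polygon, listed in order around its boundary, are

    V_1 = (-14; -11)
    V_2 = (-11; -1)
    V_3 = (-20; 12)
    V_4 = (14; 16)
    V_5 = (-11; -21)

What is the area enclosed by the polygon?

Σ = (-107) + (-152) + (-488) + (-118) + (-173) = -1038
Area = |Σ|/2 = 519.

519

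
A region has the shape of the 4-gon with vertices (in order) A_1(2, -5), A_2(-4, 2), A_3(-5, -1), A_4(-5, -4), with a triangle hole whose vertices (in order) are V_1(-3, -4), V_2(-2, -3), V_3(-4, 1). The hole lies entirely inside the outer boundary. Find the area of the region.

Outer boundary:
A_1→A_2: (2)(2) − (-4)(-5) = -16
A_2→A_3: (-4)(-1) − (-5)(2) = 14
A_3→A_4: (-5)(-4) − (-5)(-1) = 15
A_4→A_1: (-5)(-5) − (2)(-4) = 33
Σ = 46
Area = |Σ|/2 = 23.
Hole:
Σ = (1) + (-14) + (19) = 6
Area = |Σ|/2 = 3.
Net area = 23 − 3 = 20.

20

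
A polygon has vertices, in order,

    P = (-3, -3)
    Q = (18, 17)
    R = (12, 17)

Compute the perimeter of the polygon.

|PQ| = √((21)² + (20)²) = √841 = 29
|QR| = √((-6)² + (0)²) = √36 = 6
|RP| = √((-15)² + (-20)²) = √625 = 25
Perimeter = 29 + 6 + 25 = 60.

60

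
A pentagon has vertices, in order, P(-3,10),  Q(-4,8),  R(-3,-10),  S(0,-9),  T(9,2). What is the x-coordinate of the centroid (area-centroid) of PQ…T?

Apply Gauss's area formula. First the cross-terms c_i = x_i·y_{i+1} − x_{i+1}·y_i:
  16, 64, 27, 81, 96  ⇒  2A = 284, A = 142.
Then Σ (x_i + x_{i+1})·c_i = 664, so x̄ = 664 / (6·142) = 166/213.

166/213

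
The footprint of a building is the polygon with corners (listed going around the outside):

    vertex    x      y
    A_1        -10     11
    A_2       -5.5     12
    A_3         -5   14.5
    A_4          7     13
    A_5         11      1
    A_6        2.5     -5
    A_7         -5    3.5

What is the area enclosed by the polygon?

237.75

Apply Gauss's area formula: 2A = Σ (x_i·y_{i+1} − x_{i+1}·y_i), indices taken mod 7.
Σ = (-59.5) + (-19.75) + (-166.5) + (-136) + (-57.5) + (-16.25) + (-20) = -475.5
Area = |Σ|/2 = 237.75.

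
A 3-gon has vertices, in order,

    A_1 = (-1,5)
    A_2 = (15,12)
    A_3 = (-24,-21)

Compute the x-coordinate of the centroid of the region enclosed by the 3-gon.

Apply Gauss's area formula. First the cross-terms c_i = x_i·y_{i+1} − x_{i+1}·y_i:
  -87, -27, -141  ⇒  2A = -255, A = -127.5.
Then Σ (x_i + x_{i+1})·c_i = 2550, so x̄ = 2550 / (6·(-127.5)) = -10/3.

-10/3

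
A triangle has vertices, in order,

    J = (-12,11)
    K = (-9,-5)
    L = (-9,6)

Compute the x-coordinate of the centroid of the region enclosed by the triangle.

Apply the shoelace formula. First the cross-terms c_i = x_i·y_{i+1} − x_{i+1}·y_i:
  159, -99, -27  ⇒  2A = 33, A = 16.5.
Then Σ (x_i + x_{i+1})·c_i = -990, so x̄ = -990 / (6·16.5) = -10.

-10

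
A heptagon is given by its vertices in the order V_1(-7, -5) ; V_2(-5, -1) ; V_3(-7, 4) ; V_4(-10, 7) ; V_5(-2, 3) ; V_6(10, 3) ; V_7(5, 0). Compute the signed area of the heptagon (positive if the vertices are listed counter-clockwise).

V_1→V_2: (-7)(-1) − (-5)(-5) = -18
V_2→V_3: (-5)(4) − (-7)(-1) = -27
V_3→V_4: (-7)(7) − (-10)(4) = -9
V_4→V_5: (-10)(3) − (-2)(7) = -16
V_5→V_6: (-2)(3) − (10)(3) = -36
V_6→V_7: (10)(0) − (5)(3) = -15
V_7→V_1: (5)(-5) − (-7)(0) = -25
Σ = -146
Signed area = Σ/2 = -73 (negative ⇒ clockwise traversal).

-73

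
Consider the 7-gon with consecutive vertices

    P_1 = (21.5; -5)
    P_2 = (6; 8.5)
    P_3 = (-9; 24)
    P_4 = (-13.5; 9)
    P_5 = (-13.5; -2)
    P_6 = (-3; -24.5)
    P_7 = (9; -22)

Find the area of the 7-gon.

932

Apply the shoelace (surveyor's) formula: 2A = Σ (x_i·y_{i+1} − x_{i+1}·y_i), indices taken mod 7.
Σ = (212.75) + (220.5) + (243) + (148.5) + (324.75) + (286.5) + (428) = 1864
Area = |Σ|/2 = 932.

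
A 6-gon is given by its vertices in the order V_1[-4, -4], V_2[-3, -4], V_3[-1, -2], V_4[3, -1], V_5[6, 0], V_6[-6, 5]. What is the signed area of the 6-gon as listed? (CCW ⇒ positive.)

Σ = (4) + (2) + (7) + (6) + (30) + (44) = 93
Signed area = Σ/2 = 46.5 (positive ⇒ counter-clockwise traversal).

46.5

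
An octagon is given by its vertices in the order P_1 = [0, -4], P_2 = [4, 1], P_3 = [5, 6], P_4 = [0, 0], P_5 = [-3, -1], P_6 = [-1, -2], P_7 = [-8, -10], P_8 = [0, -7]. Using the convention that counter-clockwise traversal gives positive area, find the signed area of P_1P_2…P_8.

45

Cross-terms: 16, 19, 0, 0, 5, -6, 56, 0  ⇒  Σ = 90
Signed area = Σ/2 = 45 (positive ⇒ counter-clockwise traversal).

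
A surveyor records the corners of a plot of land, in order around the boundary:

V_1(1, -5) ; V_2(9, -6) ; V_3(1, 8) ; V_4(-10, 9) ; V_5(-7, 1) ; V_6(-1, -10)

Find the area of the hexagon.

172.5

Apply Gauss's area formula: 2A = Σ (x_i·y_{i+1} − x_{i+1}·y_i), indices taken mod 6.
Σ = (39) + (78) + (89) + (53) + (71) + (15) = 345
Area = |Σ|/2 = 172.5.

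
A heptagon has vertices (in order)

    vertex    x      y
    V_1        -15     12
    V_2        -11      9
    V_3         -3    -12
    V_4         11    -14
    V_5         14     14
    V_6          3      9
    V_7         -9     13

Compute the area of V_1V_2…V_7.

485.5

Apply the shoelace (surveyor's) formula: 2A = Σ (x_i·y_{i+1} − x_{i+1}·y_i), indices taken mod 7.
Cross-terms: -3, 159, 174, 350, 84, 120, 87  ⇒  Σ = 971
Area = |Σ|/2 = 485.5.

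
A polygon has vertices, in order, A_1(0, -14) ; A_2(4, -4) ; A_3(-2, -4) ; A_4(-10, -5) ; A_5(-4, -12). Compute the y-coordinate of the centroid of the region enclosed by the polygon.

-617/79

Apply Gauss's area formula. First the cross-terms c_i = x_i·y_{i+1} − x_{i+1}·y_i:
  56, -24, -30, 100, 56  ⇒  2A = 158, A = 79.
Then Σ (y_i + y_{i+1})·c_i = -3702, so ȳ = -3702 / (6·79) = -617/79.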